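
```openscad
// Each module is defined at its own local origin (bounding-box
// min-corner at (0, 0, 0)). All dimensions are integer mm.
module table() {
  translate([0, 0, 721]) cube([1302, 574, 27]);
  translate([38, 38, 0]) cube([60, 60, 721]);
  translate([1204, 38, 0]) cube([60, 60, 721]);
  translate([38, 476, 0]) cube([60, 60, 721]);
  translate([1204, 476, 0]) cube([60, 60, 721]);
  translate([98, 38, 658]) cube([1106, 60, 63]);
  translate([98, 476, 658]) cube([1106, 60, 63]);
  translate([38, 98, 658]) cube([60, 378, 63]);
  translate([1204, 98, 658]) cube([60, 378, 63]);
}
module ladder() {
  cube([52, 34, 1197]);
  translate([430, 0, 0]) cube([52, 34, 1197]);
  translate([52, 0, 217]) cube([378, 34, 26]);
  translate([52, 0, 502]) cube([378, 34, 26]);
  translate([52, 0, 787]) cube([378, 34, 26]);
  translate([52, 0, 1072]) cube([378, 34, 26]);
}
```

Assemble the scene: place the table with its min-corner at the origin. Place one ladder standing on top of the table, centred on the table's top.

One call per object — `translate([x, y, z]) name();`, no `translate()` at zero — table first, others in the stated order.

table();
translate([410, 270, 748]) ladder();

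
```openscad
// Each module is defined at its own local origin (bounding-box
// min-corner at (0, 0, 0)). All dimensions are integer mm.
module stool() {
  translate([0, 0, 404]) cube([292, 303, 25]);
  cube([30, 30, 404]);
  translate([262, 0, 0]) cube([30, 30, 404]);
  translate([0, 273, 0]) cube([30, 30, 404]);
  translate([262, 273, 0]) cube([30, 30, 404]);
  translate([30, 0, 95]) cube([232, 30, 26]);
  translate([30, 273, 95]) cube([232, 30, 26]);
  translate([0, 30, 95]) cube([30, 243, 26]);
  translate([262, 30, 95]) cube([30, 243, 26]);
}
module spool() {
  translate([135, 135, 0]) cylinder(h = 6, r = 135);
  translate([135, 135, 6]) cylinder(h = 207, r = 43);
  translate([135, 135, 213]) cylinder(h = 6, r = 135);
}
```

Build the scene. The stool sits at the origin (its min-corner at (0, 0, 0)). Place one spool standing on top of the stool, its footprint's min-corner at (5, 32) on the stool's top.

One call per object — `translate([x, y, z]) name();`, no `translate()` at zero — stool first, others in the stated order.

stool();
translate([5, 32, 429]) spool();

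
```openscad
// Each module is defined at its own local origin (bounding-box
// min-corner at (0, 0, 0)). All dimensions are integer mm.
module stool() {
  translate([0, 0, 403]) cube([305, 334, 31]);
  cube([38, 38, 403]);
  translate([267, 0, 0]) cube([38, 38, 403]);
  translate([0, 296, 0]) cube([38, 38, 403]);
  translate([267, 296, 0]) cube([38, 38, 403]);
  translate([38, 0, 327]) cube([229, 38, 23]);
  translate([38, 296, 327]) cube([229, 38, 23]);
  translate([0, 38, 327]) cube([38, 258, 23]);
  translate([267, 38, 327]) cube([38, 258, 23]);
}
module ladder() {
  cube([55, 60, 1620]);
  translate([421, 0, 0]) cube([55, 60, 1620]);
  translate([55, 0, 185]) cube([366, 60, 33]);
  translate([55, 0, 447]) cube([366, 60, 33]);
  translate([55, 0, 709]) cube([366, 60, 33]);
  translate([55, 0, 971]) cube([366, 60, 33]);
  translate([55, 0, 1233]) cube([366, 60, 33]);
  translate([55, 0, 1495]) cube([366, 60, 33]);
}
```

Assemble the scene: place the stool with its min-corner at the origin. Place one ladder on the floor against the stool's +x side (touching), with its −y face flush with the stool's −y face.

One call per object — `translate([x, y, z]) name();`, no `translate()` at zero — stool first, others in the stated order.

stool();
translate([305, 0, 0]) ladder();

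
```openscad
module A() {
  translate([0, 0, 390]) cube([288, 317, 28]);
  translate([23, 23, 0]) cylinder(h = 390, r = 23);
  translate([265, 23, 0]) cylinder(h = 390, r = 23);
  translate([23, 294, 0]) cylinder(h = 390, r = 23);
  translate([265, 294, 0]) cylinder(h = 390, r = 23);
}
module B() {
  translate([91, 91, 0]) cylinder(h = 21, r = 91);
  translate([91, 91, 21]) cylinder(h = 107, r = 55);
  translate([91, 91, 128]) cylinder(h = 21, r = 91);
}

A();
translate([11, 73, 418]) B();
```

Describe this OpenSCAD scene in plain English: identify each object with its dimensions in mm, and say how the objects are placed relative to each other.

A is a simple wooden stool: a rectangular seat 288 mm (x) by 317 mm (y), 28 mm thick, top face at z = 418 mm, on four round legs, each 46 mm in diameter. The legs rest on z = 0, each leg's axis is inset half a diameter from the nearest pair of seat edges (so the leg's bounding box is flush with the corner).

B is a spool: two coaxial disc flanges of radius 91 mm and thickness 21 mm, joined by a core cylinder of radius 55 mm and height 107 mm. The lower flange rests on z = 0 and the three cylinders share a vertical axis.

The spool is on top of the stool.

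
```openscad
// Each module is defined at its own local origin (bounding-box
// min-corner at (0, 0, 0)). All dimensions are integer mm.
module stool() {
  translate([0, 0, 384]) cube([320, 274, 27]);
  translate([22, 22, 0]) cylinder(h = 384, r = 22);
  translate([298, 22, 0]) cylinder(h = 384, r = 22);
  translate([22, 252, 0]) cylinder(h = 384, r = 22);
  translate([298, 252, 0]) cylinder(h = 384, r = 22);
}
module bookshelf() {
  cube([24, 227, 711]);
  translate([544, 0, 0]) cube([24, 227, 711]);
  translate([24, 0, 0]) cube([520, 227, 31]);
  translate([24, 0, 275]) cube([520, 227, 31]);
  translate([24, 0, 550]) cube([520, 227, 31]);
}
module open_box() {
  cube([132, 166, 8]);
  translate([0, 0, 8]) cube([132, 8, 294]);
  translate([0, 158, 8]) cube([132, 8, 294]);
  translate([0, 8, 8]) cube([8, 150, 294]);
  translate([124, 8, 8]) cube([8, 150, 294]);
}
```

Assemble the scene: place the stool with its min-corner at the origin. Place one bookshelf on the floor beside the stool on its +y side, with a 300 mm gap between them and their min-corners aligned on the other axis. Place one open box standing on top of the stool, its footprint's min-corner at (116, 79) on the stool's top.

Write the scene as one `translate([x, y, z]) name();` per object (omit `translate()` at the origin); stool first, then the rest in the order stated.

stool();
translate([0, 574, 0]) bookshelf();
translate([116, 79, 411]) open_box();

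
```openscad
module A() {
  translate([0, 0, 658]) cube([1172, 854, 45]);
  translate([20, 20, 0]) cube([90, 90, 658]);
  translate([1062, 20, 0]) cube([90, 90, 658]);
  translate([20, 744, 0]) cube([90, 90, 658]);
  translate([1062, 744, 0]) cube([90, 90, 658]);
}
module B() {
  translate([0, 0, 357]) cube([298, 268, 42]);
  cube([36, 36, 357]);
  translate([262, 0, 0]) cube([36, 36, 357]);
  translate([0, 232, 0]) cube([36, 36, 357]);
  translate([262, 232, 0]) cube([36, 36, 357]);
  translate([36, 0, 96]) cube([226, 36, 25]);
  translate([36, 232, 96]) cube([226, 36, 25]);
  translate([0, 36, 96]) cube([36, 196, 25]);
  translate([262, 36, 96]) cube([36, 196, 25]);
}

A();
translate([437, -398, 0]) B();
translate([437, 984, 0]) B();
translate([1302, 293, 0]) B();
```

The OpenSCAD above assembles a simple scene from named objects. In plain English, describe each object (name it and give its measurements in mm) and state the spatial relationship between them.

A is a table: top 1172 mm (x) × 854 mm (y), 45 mm thick, upper face at z = 703 mm, on four 90×90 mm square legs, each inset 20 mm from the nearest pair of top edges, running from z = 0 to the bottom of the top.

B is a four-legged stool. The seat is a 298×268×42 mm slab whose top surface is at z = 399 mm; four square legs, each 36×36 mm in cross-section, run from the floor (z = 0) to the underside of the seat, each flush with a corner of the seat. Four stretchers, 36 mm wide and 25 mm tall, connect adjacent legs with their undersides at z = 96 mm, each running between the inner faces of the legs it joins and aligned with the legs' outer faces on the other axis.

Three stools sit around the table at the −y, +y, +x sides.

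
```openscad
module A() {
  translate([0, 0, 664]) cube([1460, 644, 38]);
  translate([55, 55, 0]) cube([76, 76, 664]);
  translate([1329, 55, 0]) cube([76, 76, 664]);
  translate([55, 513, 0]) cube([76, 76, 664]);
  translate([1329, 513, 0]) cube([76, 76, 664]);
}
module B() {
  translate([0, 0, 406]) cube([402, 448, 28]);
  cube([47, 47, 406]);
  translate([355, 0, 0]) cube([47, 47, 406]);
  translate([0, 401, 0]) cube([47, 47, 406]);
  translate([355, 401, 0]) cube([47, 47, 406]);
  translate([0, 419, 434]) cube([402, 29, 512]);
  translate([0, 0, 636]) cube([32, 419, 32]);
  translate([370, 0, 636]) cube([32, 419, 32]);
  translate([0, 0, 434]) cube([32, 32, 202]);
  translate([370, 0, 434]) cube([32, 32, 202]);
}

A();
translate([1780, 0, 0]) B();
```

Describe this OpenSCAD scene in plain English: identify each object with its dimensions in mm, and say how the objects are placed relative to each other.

A is a table: top 1460 mm (x) × 644 mm (y), 38 mm thick, upper face at z = 702 mm, on four 76×76 mm square legs, each inset 55 mm from the nearest pair of top edges, running from z = 0 to the bottom of the top.

B is a chair: 402×448 mm seat, 28 mm thick, top at z = 434 mm, on four 47 mm square corner legs flush with the seat edges. A 29 mm thick backrest slab spans the full seat width, extending 512 mm above the seat top, its back face flush with the seat's +y edge. Two armrests of 32×32 mm section run along each side from the seat's front edge to the front of the backrest, top faces 234 mm above the seat top and outer faces flush with the seat's x-edges; a 32×32 mm post under the front of each armrest stands on the seat at the front corner.

The chair is on the floor beside the table on its +x side.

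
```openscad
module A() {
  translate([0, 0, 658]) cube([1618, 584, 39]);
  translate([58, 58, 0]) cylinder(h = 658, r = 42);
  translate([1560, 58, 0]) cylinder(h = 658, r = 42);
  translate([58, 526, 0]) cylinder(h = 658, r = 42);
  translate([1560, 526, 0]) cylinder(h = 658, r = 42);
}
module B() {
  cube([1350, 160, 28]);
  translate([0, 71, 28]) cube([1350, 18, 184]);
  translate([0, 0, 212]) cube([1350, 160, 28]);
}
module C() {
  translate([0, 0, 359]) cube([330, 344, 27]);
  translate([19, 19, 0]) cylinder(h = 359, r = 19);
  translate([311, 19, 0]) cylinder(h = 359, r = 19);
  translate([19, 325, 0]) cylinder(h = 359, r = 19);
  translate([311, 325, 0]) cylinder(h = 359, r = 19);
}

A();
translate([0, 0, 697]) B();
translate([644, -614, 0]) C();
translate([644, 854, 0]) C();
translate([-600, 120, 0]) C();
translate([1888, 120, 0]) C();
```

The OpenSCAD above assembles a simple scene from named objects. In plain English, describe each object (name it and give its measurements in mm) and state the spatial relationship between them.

A is a table with a 1618×584 mm rectangular top, 39 mm thick, top surface at z = 697 mm, supported by four round legs of 84 mm diameter, each leg's bounding box inset 16 mm from the nearest pair of top edges, running from the floor.

B is an I-beam lying along x, 1350 mm long. Overall section height 240 mm. Two flanges 160 mm wide (y) and 28 mm thick, one on the floor and one at the top; a web 18 mm thick runs between them, centred on the flange width.

C is a four-legged stool. The seat is 330×344 mm, 27 mm thick, top at z = 386 mm. It stands on four round legs, each 38 mm in diameter, from z = 0 to the seat underside, each leg's axis is inset half a diameter from the nearest pair of seat edges (so the leg's bounding box is flush with the corner).

The I-beam is on top of the table. Four stools sit around the table at the −y, +y, −x, +x sides.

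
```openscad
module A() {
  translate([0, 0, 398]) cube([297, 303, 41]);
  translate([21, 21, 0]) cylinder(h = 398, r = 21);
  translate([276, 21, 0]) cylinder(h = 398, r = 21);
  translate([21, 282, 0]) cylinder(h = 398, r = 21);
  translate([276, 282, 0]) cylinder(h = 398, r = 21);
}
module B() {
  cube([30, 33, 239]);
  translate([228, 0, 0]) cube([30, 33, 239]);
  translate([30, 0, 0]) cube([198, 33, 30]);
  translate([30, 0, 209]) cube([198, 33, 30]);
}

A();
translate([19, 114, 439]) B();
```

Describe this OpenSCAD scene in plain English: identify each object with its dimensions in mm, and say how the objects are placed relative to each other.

A is a four-legged stool. The seat is a 297×303×41 mm slab whose top surface is at z = 439 mm; four round legs, each 42 mm in diameter, run from the floor (z = 0) to the underside of the seat, each leg's axis is inset half a diameter from the nearest pair of seat edges (so the leg's bounding box is flush with the corner).

B is a rectangular picture frame lying in the x–z plane (depth along y). The opening is 198 mm wide (x) by 179 mm tall (z), surrounded by a border 30 mm wide on all four sides. The frame is 33 mm deep and is made of two full-height vertical stiles with two horizontal rails fitted between them.

The picture frame is on top of the stool.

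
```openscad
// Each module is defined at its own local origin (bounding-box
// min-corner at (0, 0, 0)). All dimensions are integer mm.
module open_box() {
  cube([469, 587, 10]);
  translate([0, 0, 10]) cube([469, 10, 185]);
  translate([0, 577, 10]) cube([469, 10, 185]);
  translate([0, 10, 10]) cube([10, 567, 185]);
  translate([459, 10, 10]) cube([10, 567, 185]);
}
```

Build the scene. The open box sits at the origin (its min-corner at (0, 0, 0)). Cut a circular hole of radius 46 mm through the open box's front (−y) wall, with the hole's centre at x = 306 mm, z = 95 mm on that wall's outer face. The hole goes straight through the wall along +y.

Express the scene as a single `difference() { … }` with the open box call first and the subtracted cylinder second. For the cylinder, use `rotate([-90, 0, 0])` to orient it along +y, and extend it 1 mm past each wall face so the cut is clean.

difference() {
  open_box();
  translate([306, -1, 95]) rotate([-90, 0, 0]) cylinder(h = 12, r = 46);
}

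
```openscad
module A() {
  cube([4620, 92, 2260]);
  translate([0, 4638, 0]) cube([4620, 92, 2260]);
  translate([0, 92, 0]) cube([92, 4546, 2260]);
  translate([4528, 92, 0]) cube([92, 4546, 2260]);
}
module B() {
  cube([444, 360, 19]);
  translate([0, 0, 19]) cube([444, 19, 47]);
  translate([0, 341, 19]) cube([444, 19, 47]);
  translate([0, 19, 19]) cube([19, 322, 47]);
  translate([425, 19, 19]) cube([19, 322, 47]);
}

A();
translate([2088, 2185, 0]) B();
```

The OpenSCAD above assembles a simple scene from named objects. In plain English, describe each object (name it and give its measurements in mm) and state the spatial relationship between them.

A is a box-shaped house frame (walls only): outside footprint 4620×4730 mm, wall height 2260 mm, wall thickness 92 mm. The two y-facing walls run the full x-width; the two x-facing walls fit between the inner faces of the y-facing walls.

B is an open storage box with external size 444×360×66 mm and wall thickness 19 mm (the base is also 19 mm thick). The base covers the whole footprint; the four walls stand on the base, with the y-facing walls full-width and the x-facing walls fitting between their inner faces.

The open box sits inside the house frame, centred.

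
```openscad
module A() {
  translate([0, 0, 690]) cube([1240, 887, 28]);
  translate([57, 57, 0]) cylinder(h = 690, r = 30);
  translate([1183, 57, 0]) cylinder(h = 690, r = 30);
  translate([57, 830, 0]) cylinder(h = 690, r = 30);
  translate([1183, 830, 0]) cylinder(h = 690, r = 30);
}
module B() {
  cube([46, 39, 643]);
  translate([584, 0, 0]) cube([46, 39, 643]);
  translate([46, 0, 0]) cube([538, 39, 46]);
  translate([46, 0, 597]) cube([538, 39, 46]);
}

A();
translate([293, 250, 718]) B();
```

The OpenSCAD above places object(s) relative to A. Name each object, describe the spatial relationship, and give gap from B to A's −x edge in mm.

A is a table. B is a picture frame. The picture frame is on top of the table. The gap from the picture frame to the table's −x edge is 293 mm.

The picture frame's min-x is at 293; the table's min-x is 0; gap = 293 mm.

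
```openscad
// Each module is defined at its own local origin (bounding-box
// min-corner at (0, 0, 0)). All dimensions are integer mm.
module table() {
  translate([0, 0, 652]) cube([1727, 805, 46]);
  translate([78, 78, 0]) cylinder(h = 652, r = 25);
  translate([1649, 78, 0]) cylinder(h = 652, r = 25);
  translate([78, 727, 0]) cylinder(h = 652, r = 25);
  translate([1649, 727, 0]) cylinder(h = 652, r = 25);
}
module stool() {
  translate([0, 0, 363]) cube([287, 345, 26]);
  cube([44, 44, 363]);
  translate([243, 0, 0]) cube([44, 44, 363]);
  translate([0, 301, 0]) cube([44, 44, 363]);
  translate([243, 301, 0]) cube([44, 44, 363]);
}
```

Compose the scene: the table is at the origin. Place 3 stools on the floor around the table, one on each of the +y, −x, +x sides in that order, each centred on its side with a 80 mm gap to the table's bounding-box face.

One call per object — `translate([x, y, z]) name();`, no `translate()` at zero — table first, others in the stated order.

table();
translate([720, 885, 0]) stool();
translate([-367, 230, 0]) stool();
translate([1807, 230, 0]) stool();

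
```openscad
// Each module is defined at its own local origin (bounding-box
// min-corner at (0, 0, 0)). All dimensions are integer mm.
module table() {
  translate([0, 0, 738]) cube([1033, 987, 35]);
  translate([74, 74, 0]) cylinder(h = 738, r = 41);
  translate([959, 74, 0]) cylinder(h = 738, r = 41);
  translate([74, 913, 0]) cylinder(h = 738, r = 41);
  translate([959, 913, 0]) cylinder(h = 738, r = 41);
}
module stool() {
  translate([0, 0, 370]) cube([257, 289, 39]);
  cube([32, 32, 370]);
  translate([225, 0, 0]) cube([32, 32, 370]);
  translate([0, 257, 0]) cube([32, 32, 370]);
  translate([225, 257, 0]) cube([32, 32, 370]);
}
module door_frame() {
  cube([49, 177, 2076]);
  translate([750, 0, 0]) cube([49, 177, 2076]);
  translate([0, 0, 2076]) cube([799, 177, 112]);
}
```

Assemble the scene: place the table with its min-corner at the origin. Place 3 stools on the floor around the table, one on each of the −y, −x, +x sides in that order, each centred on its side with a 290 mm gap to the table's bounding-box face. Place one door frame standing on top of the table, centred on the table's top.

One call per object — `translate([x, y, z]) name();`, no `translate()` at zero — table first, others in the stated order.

table();
translate([388, -579, 0]) stool();
translate([-547, 349, 0]) stool();
translate([1323, 349, 0]) stool();
translate([117, 405, 773]) door_frame();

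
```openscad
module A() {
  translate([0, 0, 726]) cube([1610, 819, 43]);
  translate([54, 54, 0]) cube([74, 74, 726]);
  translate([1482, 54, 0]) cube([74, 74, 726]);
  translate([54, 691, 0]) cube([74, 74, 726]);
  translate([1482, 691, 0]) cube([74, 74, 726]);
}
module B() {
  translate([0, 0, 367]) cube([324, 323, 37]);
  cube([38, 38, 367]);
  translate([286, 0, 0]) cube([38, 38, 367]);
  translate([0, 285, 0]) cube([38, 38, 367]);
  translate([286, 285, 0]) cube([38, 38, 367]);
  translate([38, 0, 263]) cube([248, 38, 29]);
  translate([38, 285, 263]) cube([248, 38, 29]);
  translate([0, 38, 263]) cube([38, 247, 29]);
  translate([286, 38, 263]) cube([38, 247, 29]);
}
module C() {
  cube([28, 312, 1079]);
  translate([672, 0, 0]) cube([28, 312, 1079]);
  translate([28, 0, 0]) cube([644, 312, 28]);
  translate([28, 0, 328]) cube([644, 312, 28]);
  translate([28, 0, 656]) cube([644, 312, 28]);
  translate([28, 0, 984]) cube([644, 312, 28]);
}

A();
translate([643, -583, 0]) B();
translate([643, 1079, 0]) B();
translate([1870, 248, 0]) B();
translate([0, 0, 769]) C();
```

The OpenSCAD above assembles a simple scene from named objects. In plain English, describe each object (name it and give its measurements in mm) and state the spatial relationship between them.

A is a rectangular dining table. The top is 1610×819×43 mm with its upper surface at z = 769 mm. It stands on four 74×74 mm square legs, each inset 54 mm from the nearest pair of top edges, running from the floor to the underside of the top.

B is a four-legged stool. The seat is a 324×323×37 mm slab whose top surface is at z = 404 mm; four square legs, each 38×38 mm in cross-section, run from the floor (z = 0) to the underside of the seat, each flush with a corner of the seat. Four stretchers, 38 mm wide and 29 mm tall, connect adjacent legs with their undersides at z = 263 mm, each running between the inner faces of the legs it joins and aligned with the legs' outer faces on the other axis.

C is a bookshelf 700 mm wide overall, 312 mm deep and 1079 mm tall. The two sides are 28 mm thick vertical panels. 4 horizontal shelves of 28 mm thickness span between the inner faces of the sides; the lowest shelf sits on the floor and shelves are stacked with a clear vertical gap of 300 mm between each pair.

Three stools sit around the table at the −y, +y, +x sides. The bookshelf is on top of the table.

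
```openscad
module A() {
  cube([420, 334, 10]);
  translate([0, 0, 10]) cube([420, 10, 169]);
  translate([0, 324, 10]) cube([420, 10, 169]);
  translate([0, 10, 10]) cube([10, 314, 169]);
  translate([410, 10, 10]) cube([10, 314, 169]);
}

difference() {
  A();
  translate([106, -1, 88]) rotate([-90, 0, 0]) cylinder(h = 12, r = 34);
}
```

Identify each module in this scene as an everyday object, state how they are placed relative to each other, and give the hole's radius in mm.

A is an open box. The open box has a circular hole through its front wall. The hole's radius is 34 mm.

The subtracted cylinder has r = 34 mm.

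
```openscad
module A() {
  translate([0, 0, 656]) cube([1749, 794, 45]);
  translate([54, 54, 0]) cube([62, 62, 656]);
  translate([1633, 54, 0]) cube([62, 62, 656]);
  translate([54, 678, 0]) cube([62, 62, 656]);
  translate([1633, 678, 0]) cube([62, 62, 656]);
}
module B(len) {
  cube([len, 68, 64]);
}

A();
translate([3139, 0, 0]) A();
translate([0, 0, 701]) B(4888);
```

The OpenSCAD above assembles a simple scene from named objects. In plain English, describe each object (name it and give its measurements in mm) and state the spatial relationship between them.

A is a rectangular dining table. The top is 1749×794×45 mm with its upper surface at z = 701 mm. It stands on four 62×62 mm square legs, each inset 54 mm from the nearest pair of top edges, running from the floor to the underside of the top.

B is a rectangular beam 4888 mm long (x), 68 mm deep (y), 64 mm thick (z).

The beam spans the tops of two tables placed 1390 mm apart, resting at z = 701 mm.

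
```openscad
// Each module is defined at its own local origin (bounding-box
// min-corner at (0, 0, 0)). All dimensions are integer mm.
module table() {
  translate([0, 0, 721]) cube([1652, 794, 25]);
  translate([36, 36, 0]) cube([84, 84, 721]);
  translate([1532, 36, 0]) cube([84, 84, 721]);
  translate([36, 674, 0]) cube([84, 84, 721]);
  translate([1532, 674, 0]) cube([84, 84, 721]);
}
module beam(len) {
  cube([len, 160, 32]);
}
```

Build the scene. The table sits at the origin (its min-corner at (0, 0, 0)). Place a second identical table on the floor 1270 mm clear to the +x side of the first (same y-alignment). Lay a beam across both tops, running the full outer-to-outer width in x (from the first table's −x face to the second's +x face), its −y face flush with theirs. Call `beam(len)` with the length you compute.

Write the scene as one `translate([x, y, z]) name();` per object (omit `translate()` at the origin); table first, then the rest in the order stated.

table();
translate([2922, 0, 0]) table();
translate([0, 0, 746]) beam(4574);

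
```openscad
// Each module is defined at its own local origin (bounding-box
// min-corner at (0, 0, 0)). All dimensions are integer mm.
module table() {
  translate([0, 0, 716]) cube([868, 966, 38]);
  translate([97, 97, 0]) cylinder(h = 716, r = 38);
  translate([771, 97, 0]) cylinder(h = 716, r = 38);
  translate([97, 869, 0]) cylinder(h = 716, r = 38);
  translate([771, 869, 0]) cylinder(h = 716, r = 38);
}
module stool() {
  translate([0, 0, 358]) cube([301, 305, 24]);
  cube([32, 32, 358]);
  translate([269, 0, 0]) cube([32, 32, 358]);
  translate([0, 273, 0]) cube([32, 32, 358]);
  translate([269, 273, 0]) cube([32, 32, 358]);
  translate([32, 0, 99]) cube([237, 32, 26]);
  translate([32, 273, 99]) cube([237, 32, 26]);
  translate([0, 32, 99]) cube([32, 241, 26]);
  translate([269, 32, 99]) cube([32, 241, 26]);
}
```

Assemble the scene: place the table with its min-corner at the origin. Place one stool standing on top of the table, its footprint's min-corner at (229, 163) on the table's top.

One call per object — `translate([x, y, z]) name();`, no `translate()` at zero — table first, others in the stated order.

table();
translate([229, 163, 754]) stool();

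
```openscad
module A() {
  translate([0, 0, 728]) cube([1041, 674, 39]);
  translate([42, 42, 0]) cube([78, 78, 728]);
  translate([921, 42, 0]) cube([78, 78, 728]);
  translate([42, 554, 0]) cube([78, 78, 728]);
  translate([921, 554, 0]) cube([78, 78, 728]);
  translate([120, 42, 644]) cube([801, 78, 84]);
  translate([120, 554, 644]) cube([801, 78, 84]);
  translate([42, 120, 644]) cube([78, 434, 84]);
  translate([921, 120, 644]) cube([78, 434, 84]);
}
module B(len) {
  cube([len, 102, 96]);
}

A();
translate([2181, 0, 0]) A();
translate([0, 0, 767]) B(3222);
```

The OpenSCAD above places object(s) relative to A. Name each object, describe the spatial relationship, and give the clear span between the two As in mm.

Second table starts at x = 2181; first ends at x = 1041; clear span = 2181 − 1041 = 1140 mm.

A is a table. B is a beam. A beam spans the tops of two tables. The clear span between the two tables is 1140 mm.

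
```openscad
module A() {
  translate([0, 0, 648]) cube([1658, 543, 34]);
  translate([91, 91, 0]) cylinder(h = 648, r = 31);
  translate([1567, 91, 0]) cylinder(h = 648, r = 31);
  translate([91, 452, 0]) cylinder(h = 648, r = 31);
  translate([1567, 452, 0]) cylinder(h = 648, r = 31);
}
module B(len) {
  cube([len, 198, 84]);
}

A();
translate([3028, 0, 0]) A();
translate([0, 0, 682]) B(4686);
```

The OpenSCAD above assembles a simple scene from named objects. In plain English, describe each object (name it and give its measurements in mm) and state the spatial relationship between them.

A is a table with a 1658×543 mm rectangular top, 34 mm thick, top surface at z = 682 mm, supported by four round legs of 62 mm diameter, each leg's bounding box inset 60 mm from the nearest pair of top edges, running from the floor.

B is a rectangular beam 4686 mm long (x), 198 mm deep (y), 84 mm thick (z).

The beam spans the tops of two tables placed 1370 mm apart, resting at z = 682 mm.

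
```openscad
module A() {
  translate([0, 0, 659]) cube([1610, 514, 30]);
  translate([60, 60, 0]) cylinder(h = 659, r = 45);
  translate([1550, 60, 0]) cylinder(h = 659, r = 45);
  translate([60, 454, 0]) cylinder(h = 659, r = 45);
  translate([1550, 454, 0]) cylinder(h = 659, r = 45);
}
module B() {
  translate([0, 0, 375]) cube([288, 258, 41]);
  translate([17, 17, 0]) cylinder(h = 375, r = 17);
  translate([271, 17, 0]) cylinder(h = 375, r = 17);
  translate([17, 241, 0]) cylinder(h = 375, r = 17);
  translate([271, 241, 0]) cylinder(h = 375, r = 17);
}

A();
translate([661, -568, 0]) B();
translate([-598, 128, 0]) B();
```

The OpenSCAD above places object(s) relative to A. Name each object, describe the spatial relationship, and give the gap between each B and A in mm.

Each stool's nearest face is 310 mm from the table's bounding box.

A is a table. B is a stool. Two stools sit around the table at the −y, −x sides. The gap between each stool and the table is 310 mm.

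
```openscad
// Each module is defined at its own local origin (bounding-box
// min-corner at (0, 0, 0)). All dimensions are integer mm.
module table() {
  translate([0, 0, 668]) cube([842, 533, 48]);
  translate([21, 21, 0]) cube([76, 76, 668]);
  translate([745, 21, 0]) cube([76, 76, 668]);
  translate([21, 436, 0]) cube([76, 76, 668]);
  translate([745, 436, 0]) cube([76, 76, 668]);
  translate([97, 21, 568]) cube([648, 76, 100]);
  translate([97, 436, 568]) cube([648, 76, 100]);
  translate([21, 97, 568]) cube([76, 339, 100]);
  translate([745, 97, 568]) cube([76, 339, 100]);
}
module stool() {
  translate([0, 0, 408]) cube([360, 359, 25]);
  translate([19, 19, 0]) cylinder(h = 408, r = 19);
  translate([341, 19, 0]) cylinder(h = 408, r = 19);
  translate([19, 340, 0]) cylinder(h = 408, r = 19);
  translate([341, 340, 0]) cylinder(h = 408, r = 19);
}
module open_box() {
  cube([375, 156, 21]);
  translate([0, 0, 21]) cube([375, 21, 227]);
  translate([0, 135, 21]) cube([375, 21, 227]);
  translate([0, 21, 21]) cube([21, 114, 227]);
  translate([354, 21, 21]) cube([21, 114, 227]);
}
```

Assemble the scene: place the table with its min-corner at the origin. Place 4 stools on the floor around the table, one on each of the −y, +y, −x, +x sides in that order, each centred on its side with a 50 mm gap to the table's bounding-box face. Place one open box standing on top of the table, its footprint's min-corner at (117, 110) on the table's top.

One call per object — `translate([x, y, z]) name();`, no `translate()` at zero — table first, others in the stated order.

table();
translate([241, -409, 0]) stool();
translate([241, 583, 0]) stool();
translate([-410, 87, 0]) stool();
translate([892, 87, 0]) stool();
translate([117, 110, 716]) open_box();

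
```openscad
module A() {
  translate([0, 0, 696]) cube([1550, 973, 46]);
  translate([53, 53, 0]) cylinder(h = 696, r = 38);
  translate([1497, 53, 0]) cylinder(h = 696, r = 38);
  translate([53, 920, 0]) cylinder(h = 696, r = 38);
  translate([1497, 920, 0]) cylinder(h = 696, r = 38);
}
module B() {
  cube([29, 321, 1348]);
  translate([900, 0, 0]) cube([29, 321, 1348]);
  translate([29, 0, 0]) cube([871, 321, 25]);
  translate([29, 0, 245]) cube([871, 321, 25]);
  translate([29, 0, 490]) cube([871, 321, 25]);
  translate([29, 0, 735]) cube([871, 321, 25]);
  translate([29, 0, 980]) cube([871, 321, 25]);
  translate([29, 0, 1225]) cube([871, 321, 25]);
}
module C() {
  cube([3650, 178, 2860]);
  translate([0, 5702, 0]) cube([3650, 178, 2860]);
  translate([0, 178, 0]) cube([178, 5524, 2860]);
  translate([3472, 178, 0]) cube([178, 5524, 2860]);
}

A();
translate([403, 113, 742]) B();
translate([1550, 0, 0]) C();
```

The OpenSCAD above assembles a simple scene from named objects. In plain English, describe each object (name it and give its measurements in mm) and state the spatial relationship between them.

A is a table with a 1550×973 mm rectangular top, 46 mm thick, top surface at z = 742 mm, supported by four round legs of 76 mm diameter, each leg's bounding box inset 15 mm from the nearest pair of top edges, running from the floor.

B is an open bookshelf. Two side panels, each 29 mm thick, 321 mm deep and 1348 mm tall, stand 929 mm apart (outside-to-outside). Between them sit 6 shelves, each 25 mm thick and 321 mm deep, spanning the full gap between the sides. The bottom shelf rests on the floor (its underside at z = 0) and the clear gap between one shelf's top and the next shelf's underside is 220 mm.

C is the wall frame of a small rectangular building: four walls, each 2860 mm tall and 178 mm thick, enclosing a footprint 3650 mm (x) by 5880 mm (y) outside-to-outside, with no floor or roof. The front and back walls (the −y and +y sides) span the full width; the two side walls fit between them.

The bookshelf is on top of the table. The house frame is against the table's +x side, with their −y faces flush.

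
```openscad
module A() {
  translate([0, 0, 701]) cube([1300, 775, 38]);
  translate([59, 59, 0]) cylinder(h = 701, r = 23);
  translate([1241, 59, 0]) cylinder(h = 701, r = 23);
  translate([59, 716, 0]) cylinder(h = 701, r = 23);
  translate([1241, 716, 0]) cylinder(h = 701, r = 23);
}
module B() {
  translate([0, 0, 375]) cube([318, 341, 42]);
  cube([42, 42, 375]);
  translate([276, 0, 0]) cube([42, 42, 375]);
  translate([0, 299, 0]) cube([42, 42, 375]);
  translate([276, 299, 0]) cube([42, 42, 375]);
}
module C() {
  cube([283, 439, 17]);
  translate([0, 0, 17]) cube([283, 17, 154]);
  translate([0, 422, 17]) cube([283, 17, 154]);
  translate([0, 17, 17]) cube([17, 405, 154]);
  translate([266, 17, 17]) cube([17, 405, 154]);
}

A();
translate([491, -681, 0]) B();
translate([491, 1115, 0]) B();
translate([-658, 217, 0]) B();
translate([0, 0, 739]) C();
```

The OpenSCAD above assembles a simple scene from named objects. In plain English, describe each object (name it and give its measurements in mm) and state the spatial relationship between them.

A is a table: top 1300 mm (x) × 775 mm (y), 38 mm thick, upper face at z = 739 mm, on four round legs of 46 mm diameter, each leg's bounding box inset 36 mm from the nearest pair of top edges, running from z = 0 to the bottom of the top.

B is a four-legged stool. The seat is 318×341 mm, 42 mm thick, top at z = 417 mm. It stands on four square legs, each 42×42 mm in cross-section, from z = 0 to the seat underside, each flush with a corner of the seat.

C is an open storage box with external size 283×439×171 mm and wall thickness 17 mm (the base is also 17 mm thick). The base covers the whole footprint; the four walls stand on the base, with the y-facing walls full-width and the x-facing walls fitting between their inner faces.

Three stools sit around the table at the −y, +y, −x sides. The open box is on top of the table.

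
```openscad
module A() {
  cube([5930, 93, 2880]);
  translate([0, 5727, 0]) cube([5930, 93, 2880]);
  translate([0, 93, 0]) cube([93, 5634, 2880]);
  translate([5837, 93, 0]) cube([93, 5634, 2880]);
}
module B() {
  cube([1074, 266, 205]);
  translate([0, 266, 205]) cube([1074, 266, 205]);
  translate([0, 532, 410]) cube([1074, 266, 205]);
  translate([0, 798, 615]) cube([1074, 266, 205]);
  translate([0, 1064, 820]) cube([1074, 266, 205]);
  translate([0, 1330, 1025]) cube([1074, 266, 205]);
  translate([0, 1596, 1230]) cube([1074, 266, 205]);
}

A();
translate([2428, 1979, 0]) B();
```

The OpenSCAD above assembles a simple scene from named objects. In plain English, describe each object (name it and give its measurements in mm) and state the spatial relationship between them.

A is a box-shaped house frame (walls only): outside footprint 5930×5820 mm, wall height 2880 mm, wall thickness 93 mm. The two y-facing walls run the full x-width; the two x-facing walls fit between the inner faces of the y-facing walls.

B is a run of 7 identical solid stair steps. Each tread is 1074×266 mm and each step block is 205 mm high. Step 1 rests on the floor; step k is offset from step 1 by (k−1)×266 mm in y and (k−1)×205 mm in z.

The staircase sits inside the house frame, centred.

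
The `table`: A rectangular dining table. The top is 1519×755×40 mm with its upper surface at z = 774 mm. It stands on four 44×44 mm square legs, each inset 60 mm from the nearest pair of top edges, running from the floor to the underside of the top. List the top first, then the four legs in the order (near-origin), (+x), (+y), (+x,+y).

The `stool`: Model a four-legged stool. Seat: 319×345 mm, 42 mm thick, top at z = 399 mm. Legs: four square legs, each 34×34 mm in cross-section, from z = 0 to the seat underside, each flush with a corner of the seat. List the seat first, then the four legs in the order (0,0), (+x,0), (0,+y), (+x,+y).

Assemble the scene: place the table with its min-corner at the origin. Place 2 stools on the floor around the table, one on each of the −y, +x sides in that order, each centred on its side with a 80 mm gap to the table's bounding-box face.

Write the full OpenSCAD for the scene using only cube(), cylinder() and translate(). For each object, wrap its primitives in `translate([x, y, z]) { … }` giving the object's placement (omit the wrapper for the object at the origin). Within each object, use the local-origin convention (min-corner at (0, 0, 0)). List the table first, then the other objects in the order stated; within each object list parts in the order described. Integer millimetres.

translate([0, 0, 734]) cube([1519, 755, 40]);
translate([60, 60, 0]) cube([44, 44, 734]);
translate([1415, 60, 0]) cube([44, 44, 734]);
translate([60, 651, 0]) cube([44, 44, 734]);
translate([1415, 651, 0]) cube([44, 44, 734]);
translate([600, -425, 0]) {
  translate([0, 0, 357]) cube([319, 345, 42]);
  cube([34, 34, 357]);
  translate([285, 0, 0]) cube([34, 34, 357]);
  translate([0, 311, 0]) cube([34, 34, 357]);
  translate([285, 311, 0]) cube([34, 34, 357]);
}
translate([1599, 205, 0]) {
  translate([0, 0, 357]) cube([319, 345, 42]);
  cube([34, 34, 357]);
  translate([285, 0, 0]) cube([34, 34, 357]);
  translate([0, 311, 0]) cube([34, 34, 357]);
  translate([285, 311, 0]) cube([34, 34, 357]);
}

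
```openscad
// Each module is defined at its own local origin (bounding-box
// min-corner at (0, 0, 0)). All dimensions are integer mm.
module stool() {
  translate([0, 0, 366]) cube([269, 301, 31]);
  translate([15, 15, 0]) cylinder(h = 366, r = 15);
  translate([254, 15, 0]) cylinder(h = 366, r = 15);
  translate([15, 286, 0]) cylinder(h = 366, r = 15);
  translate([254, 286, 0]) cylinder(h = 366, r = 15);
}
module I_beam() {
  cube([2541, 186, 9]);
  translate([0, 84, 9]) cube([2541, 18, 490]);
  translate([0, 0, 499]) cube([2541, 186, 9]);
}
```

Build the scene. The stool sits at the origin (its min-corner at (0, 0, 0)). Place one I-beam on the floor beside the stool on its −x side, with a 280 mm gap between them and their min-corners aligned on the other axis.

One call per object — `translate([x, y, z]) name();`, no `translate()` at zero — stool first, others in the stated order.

stool();
translate([-2821, 0, 0]) I_beam();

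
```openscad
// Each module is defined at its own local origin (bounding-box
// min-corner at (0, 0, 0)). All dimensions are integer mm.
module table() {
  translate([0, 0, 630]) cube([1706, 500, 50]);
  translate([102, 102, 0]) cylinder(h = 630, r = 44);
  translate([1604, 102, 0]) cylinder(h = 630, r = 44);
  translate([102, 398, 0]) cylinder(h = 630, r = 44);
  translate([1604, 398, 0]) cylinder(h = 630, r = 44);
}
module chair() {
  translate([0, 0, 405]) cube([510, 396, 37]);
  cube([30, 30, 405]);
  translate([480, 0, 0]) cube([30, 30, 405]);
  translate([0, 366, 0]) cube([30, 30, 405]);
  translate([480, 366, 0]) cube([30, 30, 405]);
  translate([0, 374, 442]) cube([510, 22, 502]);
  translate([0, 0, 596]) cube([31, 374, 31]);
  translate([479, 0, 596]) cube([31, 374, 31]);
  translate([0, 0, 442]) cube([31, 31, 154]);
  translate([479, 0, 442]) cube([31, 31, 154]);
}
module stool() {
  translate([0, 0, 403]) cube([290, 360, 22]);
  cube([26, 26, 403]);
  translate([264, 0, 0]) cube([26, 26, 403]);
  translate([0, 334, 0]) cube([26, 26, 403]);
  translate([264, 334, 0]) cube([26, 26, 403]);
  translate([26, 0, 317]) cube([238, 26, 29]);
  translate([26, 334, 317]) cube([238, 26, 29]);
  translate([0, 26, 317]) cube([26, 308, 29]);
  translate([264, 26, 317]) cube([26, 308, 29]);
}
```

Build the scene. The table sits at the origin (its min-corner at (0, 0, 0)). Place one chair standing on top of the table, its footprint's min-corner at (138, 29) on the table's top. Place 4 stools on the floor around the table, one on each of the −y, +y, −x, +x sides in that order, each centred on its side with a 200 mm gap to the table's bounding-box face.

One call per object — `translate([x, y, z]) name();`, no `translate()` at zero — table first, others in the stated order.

table();
translate([138, 29, 680]) chair();
translate([708, -560, 0]) stool();
translate([708, 700, 0]) stool();
translate([-490, 70, 0]) stool();
translate([1906, 70, 0]) stool();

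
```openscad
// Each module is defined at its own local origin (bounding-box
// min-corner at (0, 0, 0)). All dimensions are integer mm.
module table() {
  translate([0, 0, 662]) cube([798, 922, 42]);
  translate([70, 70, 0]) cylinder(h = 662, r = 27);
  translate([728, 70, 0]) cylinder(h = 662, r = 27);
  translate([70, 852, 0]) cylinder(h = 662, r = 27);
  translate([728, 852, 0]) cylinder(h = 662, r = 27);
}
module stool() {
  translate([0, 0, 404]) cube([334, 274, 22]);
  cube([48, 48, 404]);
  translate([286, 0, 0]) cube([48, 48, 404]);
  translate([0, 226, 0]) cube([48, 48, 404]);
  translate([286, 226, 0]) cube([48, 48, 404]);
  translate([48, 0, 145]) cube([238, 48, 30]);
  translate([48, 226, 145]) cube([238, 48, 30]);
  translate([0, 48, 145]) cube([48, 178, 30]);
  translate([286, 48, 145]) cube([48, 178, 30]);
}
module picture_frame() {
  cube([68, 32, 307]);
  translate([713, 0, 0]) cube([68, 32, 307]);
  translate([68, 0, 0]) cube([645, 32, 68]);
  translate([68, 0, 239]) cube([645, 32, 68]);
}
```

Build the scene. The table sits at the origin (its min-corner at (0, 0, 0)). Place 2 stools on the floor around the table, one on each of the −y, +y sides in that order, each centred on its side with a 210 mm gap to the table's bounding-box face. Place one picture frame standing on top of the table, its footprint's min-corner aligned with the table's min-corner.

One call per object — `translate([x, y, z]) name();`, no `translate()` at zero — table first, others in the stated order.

table();
translate([232, -484, 0]) stool();
translate([232, 1132, 0]) stool();
translate([0, 0, 704]) picture_frame();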